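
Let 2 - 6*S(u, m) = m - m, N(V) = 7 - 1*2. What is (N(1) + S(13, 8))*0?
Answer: 0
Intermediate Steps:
N(V) = 5 (N(V) = 7 - 2 = 5)
S(u, m) = ⅓ (S(u, m) = ⅓ - (m - m)/6 = ⅓ - ⅙*0 = ⅓ + 0 = ⅓)
(N(1) + S(13, 8))*0 = (5 + ⅓)*0 = (16/3)*0 = 0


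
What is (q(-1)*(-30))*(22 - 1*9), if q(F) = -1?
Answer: 390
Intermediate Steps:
(q(-1)*(-30))*(22 - 1*9) = (-1*(-30))*(22 - 1*9) = 30*(22 - 9) = 30*13 = 390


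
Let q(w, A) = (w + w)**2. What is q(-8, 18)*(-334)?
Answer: -85504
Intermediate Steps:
q(w, A) = 4*w**2 (q(w, A) = (2*w)**2 = 4*w**2)
q(-8, 18)*(-334) = (4*(-8)**2)*(-334) = (4*64)*(-334) = 256*(-334) = -85504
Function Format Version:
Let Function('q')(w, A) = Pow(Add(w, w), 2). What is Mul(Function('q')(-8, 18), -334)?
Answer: -85504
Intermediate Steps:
Function('q')(w, A) = Mul(4, Pow(w, 2)) (Function('q')(w, A) = Pow(Mul(2, w), 2) = Mul(4, Pow(w, 2)))
Mul(Function('q')(-8, 18), -334) = Mul(Mul(4, Pow(-8, 2)), -334) = Mul(Mul(4, 64), -334) = Mul(256, -334) = -85504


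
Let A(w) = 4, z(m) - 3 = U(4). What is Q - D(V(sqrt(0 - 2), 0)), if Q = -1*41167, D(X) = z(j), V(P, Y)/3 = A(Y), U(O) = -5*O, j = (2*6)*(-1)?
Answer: -41150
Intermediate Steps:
j = -12 (j = 12*(-1) = -12)
z(m) = -17 (z(m) = 3 - 5*4 = 3 - 20 = -17)
V(P, Y) = 12 (V(P, Y) = 3*4 = 12)
D(X) = -17
Q = -41167
Q - D(V(sqrt(0 - 2), 0)) = -41167 - 1*(-17) = -41167 + 17 = -41150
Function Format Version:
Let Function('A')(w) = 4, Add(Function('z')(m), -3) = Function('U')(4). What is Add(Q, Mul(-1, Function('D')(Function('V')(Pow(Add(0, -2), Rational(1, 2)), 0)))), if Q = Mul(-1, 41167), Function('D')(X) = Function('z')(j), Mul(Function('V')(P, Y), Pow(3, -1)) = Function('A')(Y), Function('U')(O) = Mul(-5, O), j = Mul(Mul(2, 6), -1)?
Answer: -41150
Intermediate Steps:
j = -12 (j = Mul(12, -1) = -12)
Function('z')(m) = -17 (Function('z')(m) = Add(3, Mul(-5, 4)) = Add(3, -20) = -17)
Function('V')(P, Y) = 12 (Function('V')(P, Y) = Mul(3, 4) = 12)
Function('D')(X) = -17
Q = -41167
Add(Q, Mul(-1, Function('D')(Function('V')(Pow(Add(0, -2), Rational(1, 2)), 0)))) = Add(-41167, Mul(-1, -17)) = Add(-41167, 17) = -41150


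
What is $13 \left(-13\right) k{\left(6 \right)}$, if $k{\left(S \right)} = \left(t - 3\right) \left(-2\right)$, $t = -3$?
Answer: $-2028$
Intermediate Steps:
$k{\left(S \right)} = 12$ ($k{\left(S \right)} = \left(-3 - 3\right) \left(-2\right) = \left(-6\right) \left(-2\right) = 12$)
$13 \left(-13\right) k{\left(6 \right)} = 13 \left(-13\right) 12 = \left(-169\right) 12 = -2028$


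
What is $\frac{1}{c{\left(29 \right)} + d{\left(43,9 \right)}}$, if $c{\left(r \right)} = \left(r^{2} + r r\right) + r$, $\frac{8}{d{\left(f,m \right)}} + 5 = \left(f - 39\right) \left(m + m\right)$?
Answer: $\frac{67}{114645} \approx 0.00058441$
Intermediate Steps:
$d{\left(f,m \right)} = \frac{8}{-5 + 2 m \left(-39 + f\right)}$ ($d{\left(f,m \right)} = \frac{8}{-5 + \left(f - 39\right) \left(m + m\right)} = \frac{8}{-5 + \left(-39 + f\right) 2 m} = \frac{8}{-5 + 2 m \left(-39 + f\right)}$)
$c{\left(r \right)} = r + 2 r^{2}$ ($c{\left(r \right)} = \left(r^{2} + r^{2}\right) + r = 2 r^{2} + r = r + 2 r^{2}$)
$\frac{1}{c{\left(29 \right)} + d{\left(43,9 \right)}} = \frac{1}{29 \left(1 + 2 \cdot 29\right) + \frac{8}{-5 - 702 + 2 \cdot 43 \cdot 9}} = \frac{1}{29 \left(1 + 58\right) + \frac{8}{-5 - 702 + 774}} = \frac{1}{29 \cdot 59 + \frac{8}{67}} = \frac{1}{1711 + 8 \cdot \frac{1}{67}} = \frac{1}{1711 + \frac{8}{67}} = \frac{1}{\frac{114645}{67}} = \frac{67}{114645}$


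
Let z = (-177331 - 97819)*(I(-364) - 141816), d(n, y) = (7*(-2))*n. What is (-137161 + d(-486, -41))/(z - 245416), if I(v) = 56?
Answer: -130357/39005018584 ≈ -3.3421e-6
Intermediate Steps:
d(n, y) = -14*n
z = 39005264000 (z = (-177331 - 97819)*(56 - 141816) = -275150*(-141760) = 39005264000)
(-137161 + d(-486, -41))/(z - 245416) = (-137161 - 14*(-486))/(39005264000 - 245416) = (-137161 + 6804)/39005018584 = -130357*1/39005018584 = -130357/39005018584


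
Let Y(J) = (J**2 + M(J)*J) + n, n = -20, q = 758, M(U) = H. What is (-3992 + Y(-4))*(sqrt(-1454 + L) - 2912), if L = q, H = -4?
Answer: 11589760 - 7960*I*sqrt(174) ≈ 1.159e+7 - 1.05e+5*I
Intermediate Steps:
M(U) = -4
L = 758
Y(J) = -20 + J**2 - 4*J (Y(J) = (J**2 - 4*J) - 20 = -20 + J**2 - 4*J)
(-3992 + Y(-4))*(sqrt(-1454 + L) - 2912) = (-3992 + (-20 + (-4)**2 - 4*(-4)))*(sqrt(-1454 + 758) - 2912) = (-3992 + (-20 + 16 + 16))*(sqrt(-696) - 2912) = (-3992 + 12)*(2*I*sqrt(174) - 2912) = -3980*(-2912 + 2*I*sqrt(174)) = 11589760 - 7960*I*sqrt(174)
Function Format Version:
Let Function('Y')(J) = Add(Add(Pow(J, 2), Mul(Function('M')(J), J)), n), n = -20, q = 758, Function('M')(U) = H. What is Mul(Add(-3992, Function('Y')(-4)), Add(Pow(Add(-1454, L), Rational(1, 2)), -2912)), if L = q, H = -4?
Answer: Add(11589760, Mul(-7960, I, Pow(174, Rational(1, 2)))) ≈ Add(1.1590e+7, Mul(-1.0500e+5, I))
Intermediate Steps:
Function('M')(U) = -4
L = 758
Function('Y')(J) = Add(-20, Pow(J, 2), Mul(-4, J)) (Function('Y')(J) = Add(Add(Pow(J, 2), Mul(-4, J)), -20) = Add(-20, Pow(J, 2), Mul(-4, J)))
Mul(Add(-3992, Function('Y')(-4)), Add(Pow(Add(-1454, L), Rational(1, 2)), -2912)) = Mul(Add(-3992, Add(-20, Pow(-4, 2), Mul(-4, -4))), Add(Pow(Add(-1454, 758), Rational(1, 2)), -2912)) = Mul(Add(-3992, Add(-20, 16, 16)), Add(Pow(-696, Rational(1, 2)), -2912)) = Mul(Add(-3992, 12), Add(Mul(2, I, Pow(174, Rational(1, 2))), -2912)) = Mul(-3980, Add(-2912, Mul(2, I, Pow(174, Rational(1, 2))))) = Add(11589760, Mul(-7960, I, Pow(174, Rational(1, 2))))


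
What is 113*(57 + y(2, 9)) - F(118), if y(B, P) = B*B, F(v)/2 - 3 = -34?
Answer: 6955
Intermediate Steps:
F(v) = -62 (F(v) = 6 + 2*(-34) = 6 - 68 = -62)
y(B, P) = B²
113*(57 + y(2, 9)) - F(118) = 113*(57 + 2²) - 1*(-62) = 113*(57 + 4) + 62 = 113*61 + 62 = 6893 + 62 = 6955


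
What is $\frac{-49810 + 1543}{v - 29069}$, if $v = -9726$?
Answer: $\frac{48267}{38795} \approx 1.2442$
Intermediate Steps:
$\frac{-49810 + 1543}{v - 29069} = \frac{-49810 + 1543}{-9726 - 29069} = - \frac{48267}{-38795} = \left(-48267\right) \left(- \frac{1}{38795}\right) = \frac{48267}{38795}$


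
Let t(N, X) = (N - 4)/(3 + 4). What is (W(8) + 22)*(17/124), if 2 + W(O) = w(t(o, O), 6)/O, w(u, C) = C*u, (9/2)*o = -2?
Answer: 3485/1302 ≈ 2.6767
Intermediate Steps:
o = -4/9 (o = (2/9)*(-2) = -4/9 ≈ -0.44444)
t(N, X) = -4/7 + N/7 (t(N, X) = (-4 + N)/7 = (-4 + N)*(1/7) = -4/7 + N/7)
W(O) = -2 - 80/(21*O) (W(O) = -2 + (6*(-4/7 + (1/7)*(-4/9)))/O = -2 + (6*(-4/7 - 4/63))/O = -2 + (6*(-40/63))/O = -2 - 80/(21*O))
(W(8) + 22)*(17/124) = ((-2 - 80/21/8) + 22)*(17/124) = ((-2 - 80/21*1/8) + 22)*(17*(1/124)) = ((-2 - 10/21) + 22)*(17/124) = (-52/21 + 22)*(17/124) = (410/21)*(17/124) = 3485/1302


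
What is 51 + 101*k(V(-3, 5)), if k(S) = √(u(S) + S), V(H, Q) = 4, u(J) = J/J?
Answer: 51 + 101*√5 ≈ 276.84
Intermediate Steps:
u(J) = 1
k(S) = √(1 + S)
51 + 101*k(V(-3, 5)) = 51 + 101*√(1 + 4) = 51 + 101*√5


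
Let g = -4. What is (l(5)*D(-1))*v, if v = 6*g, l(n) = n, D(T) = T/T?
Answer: -120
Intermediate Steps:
D(T) = 1
v = -24 (v = 6*(-4) = -24)
(l(5)*D(-1))*v = (5*1)*(-24) = 5*(-24) = -120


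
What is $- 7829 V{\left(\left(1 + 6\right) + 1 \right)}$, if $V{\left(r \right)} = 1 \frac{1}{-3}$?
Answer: $\frac{7829}{3} \approx 2609.7$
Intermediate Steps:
$V{\left(r \right)} = - \frac{1}{3}$ ($V{\left(r \right)} = 1 \left(- \frac{1}{3}\right) = - \frac{1}{3}$)
$- 7829 V{\left(\left(1 + 6\right) + 1 \right)} = \left(-7829\right) \left(- \frac{1}{3}\right) = \frac{7829}{3}$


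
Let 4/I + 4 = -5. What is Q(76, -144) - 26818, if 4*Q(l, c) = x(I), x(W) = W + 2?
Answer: -482717/18 ≈ -26818.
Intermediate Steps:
I = -4/9 (I = 4/(-4 - 5) = 4/(-9) = 4*(-⅑) = -4/9 ≈ -0.44444)
x(W) = 2 + W
Q(l, c) = 7/18 (Q(l, c) = (2 - 4/9)/4 = (¼)*(14/9) = 7/18)
Q(76, -144) - 26818 = 7/18 - 26818 = -482717/18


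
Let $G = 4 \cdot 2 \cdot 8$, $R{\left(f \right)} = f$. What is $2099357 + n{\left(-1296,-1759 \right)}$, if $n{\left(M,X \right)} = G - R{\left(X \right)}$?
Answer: $2101180$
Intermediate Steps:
$G = 64$ ($G = 8 \cdot 8 = 64$)
$n{\left(M,X \right)} = 64 - X$
$2099357 + n{\left(-1296,-1759 \right)} = 2099357 + \left(64 - -1759\right) = 2099357 + \left(64 + 1759\right) = 2099357 + 1823 = 2101180$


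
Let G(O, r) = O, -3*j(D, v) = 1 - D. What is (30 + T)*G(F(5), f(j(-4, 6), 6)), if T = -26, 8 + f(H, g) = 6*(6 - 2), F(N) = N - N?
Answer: 0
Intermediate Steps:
j(D, v) = -1/3 + D/3 (j(D, v) = -(1 - D)/3 = -1/3 + D/3)
F(N) = 0
f(H, g) = 16 (f(H, g) = -8 + 6*(6 - 2) = -8 + 6*4 = -8 + 24 = 16)
(30 + T)*G(F(5), f(j(-4, 6), 6)) = (30 - 26)*0 = 4*0 = 0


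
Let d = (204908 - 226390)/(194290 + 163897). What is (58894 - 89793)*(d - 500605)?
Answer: 5540506630440683/358187 ≈ 1.5468e+10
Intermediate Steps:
d = -21482/358187 ≈ -0.059974
(58894 - 89793)*(d - 500605) = (58894 - 89793)*(-21482/358187 - 500605) = -30899*(-179310224617/358187) = 5540506630440683/358187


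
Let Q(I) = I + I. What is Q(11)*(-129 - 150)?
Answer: -6138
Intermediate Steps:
Q(I) = 2*I
Q(11)*(-129 - 150) = (2*11)*(-129 - 150) = 22*(-279) = -6138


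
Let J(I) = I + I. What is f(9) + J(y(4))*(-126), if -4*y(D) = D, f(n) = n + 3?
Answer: 264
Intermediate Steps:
f(n) = 3 + n
y(D) = -D/4
J(I) = 2*I
f(9) + J(y(4))*(-126) = (3 + 9) + (2*(-¼*4))*(-126) = 12 + (2*(-1))*(-126) = 12 - 2*(-126) = 12 + 252 = 264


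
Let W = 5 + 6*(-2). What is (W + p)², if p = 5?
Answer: 4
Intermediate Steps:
W = -7 (W = 5 - 12 = -7)
(W + p)² = (-7 + 5)² = (-2)² = 4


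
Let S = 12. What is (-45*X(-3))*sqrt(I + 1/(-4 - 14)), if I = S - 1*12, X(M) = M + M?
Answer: 45*I*sqrt(2) ≈ 63.64*I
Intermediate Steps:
X(M) = 2*M
I = 0 (I = 12 - 1*12 = 12 - 12 = 0)
(-45*X(-3))*sqrt(I + 1/(-4 - 14)) = (-90*(-3))*sqrt(0 + 1/(-4 - 14)) = (-45*(-6))*sqrt(0 + 1/(-18)) = 270*sqrt(0 - 1/18) = 270*sqrt(-1/18) = 270*(I*sqrt(2)/6) = 45*I*sqrt(2)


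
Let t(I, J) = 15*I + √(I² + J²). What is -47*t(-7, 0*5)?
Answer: 4606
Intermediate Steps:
t(I, J) = √(I² + J²) + 15*I
-47*t(-7, 0*5) = -47*(√((-7)² + (0*5)²) + 15*(-7)) = -47*(√(49 + 0²) - 105) = -47*(√(49 + 0) - 105) = -47*(√49 - 105) = -47*(7 - 105) = -47*(-98) = 4606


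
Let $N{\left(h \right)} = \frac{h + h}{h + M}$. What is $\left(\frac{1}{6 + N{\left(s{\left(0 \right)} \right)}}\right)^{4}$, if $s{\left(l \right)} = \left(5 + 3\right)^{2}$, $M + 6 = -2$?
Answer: $\frac{2401}{11316496} \approx 0.00021217$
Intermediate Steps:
$M = -8$ ($M = -6 - 2 = -8$)
$s{\left(l \right)} = 64$ ($s{\left(l \right)} = 8^{2} = 64$)
$N{\left(h \right)} = \frac{2 h}{-8 + h}$ ($N{\left(h \right)} = \frac{h + h}{h - 8} = \frac{2 h}{-8 + h}$)
$\left(\frac{1}{6 + N{\left(s{\left(0 \right)} \right)}}\right)^{4} = \left(\frac{1}{6 + 2 \cdot 64 \frac{1}{-8 + 64}}\right)^{4} = \left(\frac{1}{6 + 2 \cdot 64 \cdot \frac{1}{56}}\right)^{4} = \left(\frac{1}{6 + \frac{16}{7}}\right)^{4} = \left(\frac{1}{\frac{58}{7}}\right)^{4} = \left(\frac{7}{58}\right)^{4} = \frac{2401}{11316496}$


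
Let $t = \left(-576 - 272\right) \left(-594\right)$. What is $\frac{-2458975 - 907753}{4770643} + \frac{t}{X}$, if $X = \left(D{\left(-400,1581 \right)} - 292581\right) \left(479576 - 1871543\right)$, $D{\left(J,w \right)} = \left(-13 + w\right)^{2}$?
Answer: $- \frac{102534248429857816}{145290673536500117} \approx -0.70572$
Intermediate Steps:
$t = 503712$ ($t = \left(-848\right) \left(-594\right) = 503712$)
$X = -3015060376581$ ($X = \left(\left(-13 + 1581\right)^{2} - 292581\right) \left(479576 - 1871543\right) = \left(1568^{2} - 292581\right) \left(-1391967\right) = \left(2458624 - 292581\right) \left(-1391967\right) = 2166043 \left(-1391967\right) = -3015060376581$)
$\frac{-2458975 - 907753}{4770643} + \frac{t}{X} = \frac{-2458975 - 907753}{4770643} + \frac{503712}{-3015060376581} = \left(-2458975 - 907753\right) \frac{1}{4770643} + 503712 \left(- \frac{1}{3015060376581}\right) = \left(-3366728\right) \frac{1}{4770643} - \frac{5088}{30455155319} = - \frac{3366728}{4770643} - \frac{5088}{30455155319} = - \frac{102534248429857816}{145290673536500117}$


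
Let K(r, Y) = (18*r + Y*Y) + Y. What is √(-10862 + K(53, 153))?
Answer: √13654 ≈ 116.85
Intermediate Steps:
K(r, Y) = Y + Y² + 18*r (K(r, Y) = (18*r + Y²) + Y = (Y² + 18*r) + Y = Y + Y² + 18*r)
√(-10862 + K(53, 153)) = √(-10862 + (153 + 153² + 18*53)) = √(-10862 + (153 + 23409 + 954)) = √(-10862 + 24516) = √13654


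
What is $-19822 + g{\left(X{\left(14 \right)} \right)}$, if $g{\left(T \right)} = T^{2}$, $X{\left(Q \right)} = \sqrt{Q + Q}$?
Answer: $-19794$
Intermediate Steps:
$X{\left(Q \right)} = \sqrt{2} \sqrt{Q}$ ($X{\left(Q \right)} = \sqrt{2 Q} = \sqrt{2} \sqrt{Q}$)
$-19822 + g{\left(X{\left(14 \right)} \right)} = -19822 + \left(\sqrt{2} \sqrt{14}\right)^{2} = -19822 + \left(2 \sqrt{7}\right)^{2} = -19822 + 28 = -19794$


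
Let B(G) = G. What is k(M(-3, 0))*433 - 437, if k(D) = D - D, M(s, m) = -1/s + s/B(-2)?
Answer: -437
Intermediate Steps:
M(s, m) = -1/s - s/2 (M(s, m) = -1/s + s/(-2) = -1/s + s*(-½) = -1/s - s/2)
k(D) = 0
k(M(-3, 0))*433 - 437 = 0*433 - 437 = 0 - 437 = -437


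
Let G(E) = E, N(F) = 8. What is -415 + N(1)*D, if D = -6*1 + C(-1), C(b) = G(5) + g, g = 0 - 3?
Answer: -447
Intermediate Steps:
g = -3
C(b) = 2 (C(b) = 5 - 3 = 2)
D = -4 (D = -6*1 + 2 = -6 + 2 = -4)
-415 + N(1)*D = -415 + 8*(-4) = -415 - 32 = -447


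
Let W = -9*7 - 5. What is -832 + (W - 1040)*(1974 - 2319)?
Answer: 381428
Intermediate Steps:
W = -68 (W = -63 - 5 = -68)
-832 + (W - 1040)*(1974 - 2319) = -832 + (-68 - 1040)*(1974 - 2319) = -832 - 1108*(-345) = -832 + 382260 = 381428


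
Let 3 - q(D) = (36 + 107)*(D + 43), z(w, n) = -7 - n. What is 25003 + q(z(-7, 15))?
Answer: 22003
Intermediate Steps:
q(D) = -6146 - 143*D (q(D) = 3 - (36 + 107)*(D + 43) = 3 - 143*(43 + D) = 3 - (6149 + 143*D) = 3 + (-6149 - 143*D) = -6146 - 143*D)
25003 + q(z(-7, 15)) = 25003 + (-6146 - 143*(-7 - 1*15)) = 25003 + (-6146 - 143*(-7 - 15)) = 25003 + (-6146 - 143*(-22)) = 25003 + (-6146 + 3146) = 25003 - 3000 = 22003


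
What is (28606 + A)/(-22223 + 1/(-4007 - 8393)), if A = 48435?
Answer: -955308400/275565201 ≈ -3.4667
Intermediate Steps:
(28606 + A)/(-22223 + 1/(-4007 - 8393)) = (28606 + 48435)/(-22223 + 1/(-4007 - 8393)) = 77041/(-22223 + 1/(-12400)) = 77041/(-22223 - 1/12400) = 77041/(-275565201/12400) = 77041*(-12400/275565201) = -955308400/275565201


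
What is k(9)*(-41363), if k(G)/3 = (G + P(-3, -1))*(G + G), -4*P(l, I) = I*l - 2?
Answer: -39088035/2 ≈ -1.9544e+7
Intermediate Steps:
P(l, I) = ½ - I*l/4 (P(l, I) = -(I*l - 2)/4 = -(-2 + I*l)/4 = ½ - I*l/4)
k(G) = 6*G*(-¼ + G) (k(G) = 3*((G + (½ - ¼*(-1)*(-3)))*(G + G)) = 3*((G + (½ - ¾))*(2*G)) = 3*((G - ¼)*(2*G)) = 3*((-¼ + G)*(2*G)) = 3*(2*G*(-¼ + G)) = 6*G*(-¼ + G))
k(9)*(-41363) = ((3/2)*9*(-1 + 4*9))*(-41363) = ((3/2)*9*(-1 + 36))*(-41363) = ((3/2)*9*35)*(-41363) = (945/2)*(-41363) = -39088035/2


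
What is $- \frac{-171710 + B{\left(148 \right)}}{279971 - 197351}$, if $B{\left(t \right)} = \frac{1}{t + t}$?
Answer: $\frac{5647351}{2717280} \approx 2.0783$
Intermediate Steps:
$B{\left(t \right)} = \frac{1}{2 t}$
$- \frac{-171710 + B{\left(148 \right)}}{279971 - 197351} = - \frac{-171710 + \frac{1}{2 \cdot 148}}{279971 - 197351} = - \frac{-171710 + \frac{1}{2} \cdot \frac{1}{148}}{82620} = - \frac{-171710 + \frac{1}{296}}{82620} = - \frac{-50826159}{296 \cdot 82620} = \left(-1\right) \left(- \frac{5647351}{2717280}\right) = \frac{5647351}{2717280}$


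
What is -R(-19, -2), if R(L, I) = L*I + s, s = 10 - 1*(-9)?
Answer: -57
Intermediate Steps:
s = 19 (s = 10 + 9 = 19)
R(L, I) = 19 + I*L (R(L, I) = L*I + 19 = I*L + 19 = 19 + I*L)
-R(-19, -2) = -(19 - 2*(-19)) = -(19 + 38) = -1*57 = -57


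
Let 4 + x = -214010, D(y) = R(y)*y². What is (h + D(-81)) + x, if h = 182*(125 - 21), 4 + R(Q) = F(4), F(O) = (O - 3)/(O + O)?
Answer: -1764079/8 ≈ -2.2051e+5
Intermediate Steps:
F(O) = (-3 + O)/(2*O) (F(O) = (-3 + O)/((2*O)) = (-3 + O)*(1/(2*O)) = (-3 + O)/(2*O))
R(Q) = -31/8 (R(Q) = -4 + (½)*(-3 + 4)/4 = -4 + (½)*(¼)*1 = -4 + ⅛ = -31/8)
D(y) = -31*y²/8
h = 18928 (h = 182*104 = 18928)
x = -214014 (x = -4 - 214010 = -214014)
(h + D(-81)) + x = (18928 - 31/8*(-81)²) - 214014 = (18928 - 31/8*6561) - 214014 = (18928 - 203391/8) - 214014 = -51967/8 - 214014 = -1764079/8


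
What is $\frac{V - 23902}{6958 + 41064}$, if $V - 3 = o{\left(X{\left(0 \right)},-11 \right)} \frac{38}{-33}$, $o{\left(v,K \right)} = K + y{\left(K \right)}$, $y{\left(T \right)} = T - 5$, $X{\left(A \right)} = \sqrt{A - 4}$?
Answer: $- \frac{262547}{528242} \approx -0.49702$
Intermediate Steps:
$X{\left(A \right)} = \sqrt{-4 + A}$
$y{\left(T \right)} = -5 + T$ ($y{\left(T \right)} = T - 5 = -5 + T$)
$o{\left(v,K \right)} = -5 + 2 K$ ($o{\left(v,K \right)} = K + \left(-5 + K\right) = -5 + 2 K$)
$V = \frac{375}{11}$ ($V = 3 + \left(-5 + 2 \left(-11\right)\right) \frac{38}{-33} = 3 + \left(-5 - 22\right) 38 \left(- \frac{1}{33}\right) = 3 - - \frac{342}{11} = 3 + \frac{342}{11} = \frac{375}{11} \approx 34.091$)
$\frac{V - 23902}{6958 + 41064} = \frac{\frac{375}{11} - 23902}{6958 + 41064} = - \frac{262547}{11 \cdot 48022} = \left(- \frac{262547}{11}\right) \frac{1}{48022} = - \frac{262547}{528242}$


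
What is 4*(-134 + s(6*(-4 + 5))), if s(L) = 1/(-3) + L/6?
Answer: -1600/3 ≈ -533.33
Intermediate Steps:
s(L) = -⅓ + L/6 (s(L) = 1*(-⅓) + L*(⅙) = -⅓ + L/6)
4*(-134 + s(6*(-4 + 5))) = 4*(-134 + (-⅓ + (6*(-4 + 5))/6)) = 4*(-134 + (-⅓ + (6*1)/6)) = 4*(-134 + (-⅓ + (⅙)*6)) = 4*(-134 + (-⅓ + 1)) = 4*(-134 + ⅔) = 4*(-400/3) = -1600/3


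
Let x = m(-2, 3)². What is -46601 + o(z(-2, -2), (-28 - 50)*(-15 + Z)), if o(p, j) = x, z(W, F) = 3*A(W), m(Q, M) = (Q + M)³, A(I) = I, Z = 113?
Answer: -46600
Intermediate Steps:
m(Q, M) = (M + Q)³
z(W, F) = 3*W
x = 1 (x = ((3 - 2)³)² = (1³)² = 1² = 1)
o(p, j) = 1
-46601 + o(z(-2, -2), (-28 - 50)*(-15 + Z)) = -46601 + 1 = -46600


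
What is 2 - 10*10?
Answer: -98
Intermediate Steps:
2 - 10*10 = 2 - 100 = -98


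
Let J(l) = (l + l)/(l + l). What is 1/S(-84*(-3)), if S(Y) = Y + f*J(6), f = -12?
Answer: 1/240 ≈ 0.0041667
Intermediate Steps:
J(l) = 1 (J(l) = (2*l)/((2*l)) = (2*l)*(1/(2*l)) = 1)
S(Y) = -12 + Y (S(Y) = Y - 12*1 = Y - 12 = -12 + Y)
1/S(-84*(-3)) = 1/(-12 - 84*(-3)) = 1/(-12 + 252) = 1/240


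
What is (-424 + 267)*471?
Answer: -73947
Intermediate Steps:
(-424 + 267)*471 = -157*471 = -73947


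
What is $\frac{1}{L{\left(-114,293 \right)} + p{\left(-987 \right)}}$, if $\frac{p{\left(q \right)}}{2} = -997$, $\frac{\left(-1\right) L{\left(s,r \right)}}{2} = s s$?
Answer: $- \frac{1}{27986} \approx -3.5732 \cdot 10^{-5}$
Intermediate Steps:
$L{\left(s,r \right)} = - 2 s^{2}$ ($L{\left(s,r \right)} = - 2 s s = - 2 s^{2}$)
$p{\left(q \right)} = -1994$ ($p{\left(q \right)} = 2 \left(-997\right) = -1994$)
$\frac{1}{L{\left(-114,293 \right)} + p{\left(-987 \right)}} = \frac{1}{- 2 \left(-114\right)^{2} - 1994} = \frac{1}{\left(-2\right) 12996 - 1994} = \frac{1}{-25992 - 1994} = \frac{1}{-27986} = - \frac{1}{27986}$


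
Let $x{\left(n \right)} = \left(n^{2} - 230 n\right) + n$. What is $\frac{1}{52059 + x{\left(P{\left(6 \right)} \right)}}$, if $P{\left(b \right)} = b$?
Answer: $\frac{1}{50721} \approx 1.9716 \cdot 10^{-5}$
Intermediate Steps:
$x{\left(n \right)} = n^{2} - 229 n$
$\frac{1}{52059 + x{\left(P{\left(6 \right)} \right)}} = \frac{1}{52059 + 6 \left(-229 + 6\right)} = \frac{1}{52059 + 6 \left(-223\right)} = \frac{1}{52059 - 1338} = \frac{1}{50721}$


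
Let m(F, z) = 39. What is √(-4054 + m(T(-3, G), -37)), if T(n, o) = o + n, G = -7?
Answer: I*√4015 ≈ 63.364*I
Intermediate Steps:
T(n, o) = n + o
√(-4054 + m(T(-3, G), -37)) = √(-4054 + 39) = √(-4015) = I*√4015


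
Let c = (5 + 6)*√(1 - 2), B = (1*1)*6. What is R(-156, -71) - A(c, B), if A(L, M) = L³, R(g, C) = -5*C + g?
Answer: 199 + 1331*I ≈ 199.0 + 1331.0*I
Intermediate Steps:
B = 6 (B = 1*6 = 6)
R(g, C) = g - 5*C
c = 11*I (c = 11*√(-1) = 11*I ≈ 11.0*I)
R(-156, -71) - A(c, B) = (-156 - 5*(-71)) - (11*I)³ = (-156 + 355) - (-1331)*I = 199 + 1331*I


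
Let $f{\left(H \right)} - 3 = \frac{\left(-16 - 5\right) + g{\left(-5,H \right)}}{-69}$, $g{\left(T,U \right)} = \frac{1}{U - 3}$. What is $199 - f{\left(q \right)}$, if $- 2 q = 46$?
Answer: $\frac{351077}{1794} \approx 195.7$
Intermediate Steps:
$g{\left(T,U \right)} = \frac{1}{-3 + U}$
$q = -23$ ($q = \left(- \frac{1}{2}\right) 46 = -23$)
$f{\left(H \right)} = \frac{76}{23} - \frac{1}{69 \left(-3 + H\right)}$ ($f{\left(H \right)} = 3 + \frac{\left(-16 - 5\right) + \frac{1}{-3 + H}}{-69} = 3 + \left(-21 + \frac{1}{-3 + H}\right) \left(- \frac{1}{69}\right) = 3 + \left(\frac{7}{23} - \frac{1}{69 \left(-3 + H\right)}\right) = \frac{76}{23} - \frac{1}{69 \left(-3 + H\right)}$)
$199 - f{\left(q \right)} = 199 - \frac{-685 + 228 \left(-23\right)}{69 \left(-3 - 23\right)} = 199 - \frac{-685 - 5244}{69 \left(-26\right)} = 199 - \frac{1}{69} \left(- \frac{1}{26}\right) \left(-5929\right) = 199 - \frac{5929}{1794} = \frac{351077}{1794}$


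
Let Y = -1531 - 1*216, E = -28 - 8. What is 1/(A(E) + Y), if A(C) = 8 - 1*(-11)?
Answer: -1/1728 ≈ -0.00057870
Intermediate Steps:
E = -36
A(C) = 19 (A(C) = 8 + 11 = 19)
Y = -1747 (Y = -1531 - 216 = -1747)
1/(A(E) + Y) = 1/(19 - 1747) = 1/(-1728) = -1/1728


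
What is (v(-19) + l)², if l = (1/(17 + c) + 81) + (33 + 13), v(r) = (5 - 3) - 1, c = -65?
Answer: 37736449/2304 ≈ 16379.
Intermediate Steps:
v(r) = 1 (v(r) = 2 - 1 = 1)
l = 6095/48 (l = (1/(17 - 65) + 81) + (33 + 13) = (1/(-48) + 81) + 46 = (-1/48 + 81) + 46 = 3887/48 + 46 = 6095/48 ≈ 126.98)
(v(-19) + l)² = (1 + 6095/48)² = (6143/48)² = 37736449/2304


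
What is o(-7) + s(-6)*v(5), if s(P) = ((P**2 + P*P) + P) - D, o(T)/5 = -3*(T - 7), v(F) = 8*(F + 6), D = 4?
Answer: 5666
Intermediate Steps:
v(F) = 48 + 8*F (v(F) = 8*(6 + F) = 48 + 8*F)
o(T) = 105 - 15*T (o(T) = 5*(-3*(T - 7)) = 5*(-3*(-7 + T)) = 5*(21 - 3*T) = 105 - 15*T)
s(P) = -4 + P + 2*P**2 (s(P) = ((P**2 + P*P) + P) - 1*4 = ((P**2 + P**2) + P) - 4 = (2*P**2 + P) - 4 = (P + 2*P**2) - 4 = -4 + P + 2*P**2)
o(-7) + s(-6)*v(5) = (105 - 15*(-7)) + (-4 - 6 + 2*(-6)**2)*(48 + 8*5) = (105 + 105) + (-4 - 6 + 2*36)*(48 + 40) = 210 + (-4 - 6 + 72)*88 = 210 + 62*88 = 210 + 5456 = 5666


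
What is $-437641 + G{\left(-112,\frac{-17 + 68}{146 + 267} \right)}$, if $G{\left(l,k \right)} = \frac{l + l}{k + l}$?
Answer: $- \frac{20221109893}{46205} \approx -4.3764 \cdot 10^{5}$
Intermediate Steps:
$G{\left(l,k \right)} = \frac{2 l}{k + l}$
$-437641 + G{\left(-112,\frac{-17 + 68}{146 + 267} \right)} = -437641 + 2 \left(-112\right) \frac{1}{\frac{-17 + 68}{146 + 267} - 112} = -437641 + 2 \left(-112\right) \frac{1}{\frac{51}{413} - 112} = -437641 + 2 \left(-112\right) \frac{1}{- \frac{46205}{413}} = -437641 + 2 \left(-112\right) \left(- \frac{413}{46205}\right) = -437641 + \frac{92512}{46205} = - \frac{20221109893}{46205}$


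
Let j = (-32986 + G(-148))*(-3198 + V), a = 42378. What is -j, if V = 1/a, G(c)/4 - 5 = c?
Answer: -108284349557/1009 ≈ -1.0732e+8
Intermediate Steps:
G(c) = 20 + 4*c
V = 1/42378 ≈ 2.3597e-5
j = 108284349557/1009 (j = (-32986 + (20 + 4*(-148)))*(-3198 + 1/42378) = (-32986 + (20 - 592))*(-135524843/42378) = (-32986 - 572)*(-135524843/42378) = -33558*(-135524843/42378) = 108284349557/1009 ≈ 1.0732e+8)
-j = -1*108284349557/1009 = -108284349557/1009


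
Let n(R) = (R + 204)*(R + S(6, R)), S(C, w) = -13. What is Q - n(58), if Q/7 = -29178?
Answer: -216036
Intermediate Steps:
Q = -204246 (Q = 7*(-29178) = -204246)
n(R) = (-13 + R)*(204 + R) (n(R) = (R + 204)*(R - 13) = (204 + R)*(-13 + R) = (-13 + R)*(204 + R))
Q - n(58) = -204246 - (-2652 + 58² + 191*58) = -204246 - (-2652 + 3364 + 11078) = -204246 - 1*11790 = -204246 - 11790 = -216036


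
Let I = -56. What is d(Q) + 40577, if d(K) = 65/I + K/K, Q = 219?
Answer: 2272303/56 ≈ 40577.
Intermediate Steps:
d(K) = -9/56 (d(K) = 65/(-56) + K/K = 65*(-1/56) + 1 = -65/56 + 1 = -9/56)
d(Q) + 40577 = -9/56 + 40577 = 2272303/56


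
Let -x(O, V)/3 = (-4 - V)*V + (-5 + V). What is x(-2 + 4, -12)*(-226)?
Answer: -76614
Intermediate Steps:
x(O, V) = 15 - 3*V - 3*V*(-4 - V) (x(O, V) = -3*((-4 - V)*V + (-5 + V)) = -3*(V*(-4 - V) + (-5 + V)) = -3*(-5 + V + V*(-4 - V)) = 15 - 3*V - 3*V*(-4 - V))
x(-2 + 4, -12)*(-226) = (15 + 3*(-12)**2 + 9*(-12))*(-226) = (15 + 3*144 - 108)*(-226) = (15 + 432 - 108)*(-226) = 339*(-226) = -76614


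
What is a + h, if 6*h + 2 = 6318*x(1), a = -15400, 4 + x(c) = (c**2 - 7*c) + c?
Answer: -74632/3 ≈ -24877.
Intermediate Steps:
x(c) = -4 + c**2 - 6*c (x(c) = -4 + ((c**2 - 7*c) + c) = -4 + (c**2 - 6*c) = -4 + c**2 - 6*c)
h = -28432/3 (h = -1/3 + (6318*(-4 + 1**2 - 6*1))/6 = -1/3 + (6318*(-4 + 1 - 6))/6 = -1/3 + (6318*(-9))/6 = -1/3 + (1/6)*(-56862) = -1/3 - 9477 = -28432/3 ≈ -9477.3)
a + h = -15400 - 28432/3 = -74632/3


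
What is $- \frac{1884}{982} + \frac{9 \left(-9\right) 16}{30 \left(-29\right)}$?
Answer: $- \frac{30534}{71195} \approx -0.42888$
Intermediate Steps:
$- \frac{1884}{982} + \frac{9 \left(-9\right) 16}{30 \left(-29\right)} = \left(-1884\right) \frac{1}{982} + \frac{\left(-81\right) 16}{-870} = - \frac{942}{491} - - \frac{216}{145} = - \frac{942}{491} + \frac{216}{145} = - \frac{30534}{71195}$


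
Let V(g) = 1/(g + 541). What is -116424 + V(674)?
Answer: -141455159/1215 ≈ -1.1642e+5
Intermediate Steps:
V(g) = 1/(541 + g)
-116424 + V(674) = -116424 + 1/(541 + 674) = -116424 + 1/1215 = -141455159/1215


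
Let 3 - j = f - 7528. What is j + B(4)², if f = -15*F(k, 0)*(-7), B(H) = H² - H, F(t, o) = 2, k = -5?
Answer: 7465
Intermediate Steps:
f = 210 (f = -15*2*(-7) = -30*(-7) = 210)
j = 7321 (j = 3 - (210 - 7528) = 3 - 1*(-7318) = 3 + 7318 = 7321)
j + B(4)² = 7321 + (4*(-1 + 4))² = 7321 + (4*3)² = 7321 + 12² = 7321 + 144 = 7465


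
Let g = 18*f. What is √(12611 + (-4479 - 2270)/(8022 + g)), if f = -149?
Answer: √89893547985/2670 ≈ 112.29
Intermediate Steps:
g = -2682 (g = 18*(-149) = -2682)
√(12611 + (-4479 - 2270)/(8022 + g)) = √(12611 + (-4479 - 2270)/(8022 - 2682)) = √(12611 - 6749/5340) = √(67335991/5340) = √89893547985/2670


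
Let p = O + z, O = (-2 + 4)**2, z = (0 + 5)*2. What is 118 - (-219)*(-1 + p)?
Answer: 2965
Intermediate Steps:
z = 10 (z = 5*2 = 10)
O = 4 (O = 2**2 = 4)
p = 14 (p = 4 + 10 = 14)
118 - (-219)*(-1 + p) = 118 - (-219)*(-1 + 14) = 118 - (-219)*13 = 118 - 73*(-39) = 118 + 2847 = 2965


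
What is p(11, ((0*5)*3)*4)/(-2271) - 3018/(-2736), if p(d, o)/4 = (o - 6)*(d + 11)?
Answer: 461027/345192 ≈ 1.3356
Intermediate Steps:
p(d, o) = 4*(-6 + o)*(11 + d) (p(d, o) = 4*((o - 6)*(d + 11)) = 4*((-6 + o)*(11 + d)) = 4*(-6 + o)*(11 + d))
p(11, ((0*5)*3)*4)/(-2271) - 3018/(-2736) = (-264 - 24*11 + 44*(((0*5)*3)*4) + 4*11*(((0*5)*3)*4))/(-2271) - 3018/(-2736) = (-264 - 264 + 44*((0*3)*4) + 4*11*((0*3)*4))*(-1/2271) - 3018*(-1/2736) = (-264 - 264 + 44*(0*4) + 4*11*(0*4))*(-1/2271) + 503/456 = (-264 - 264 + 44*0 + 4*11*0)*(-1/2271) + 503/456 = (-264 - 264 + 0 + 0)*(-1/2271) + 503/456 = -528*(-1/2271) + 503/456 = 176/757 + 503/456 = 461027/345192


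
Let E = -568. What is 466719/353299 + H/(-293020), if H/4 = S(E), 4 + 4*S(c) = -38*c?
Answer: 496668496/398167973 ≈ 1.2474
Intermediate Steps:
S(c) = -1 - 19*c/2 (S(c) = -1 + (-38*c)/4 = -1 - 19*c/2)
H = 21580 (H = 4*(-1 - 19/2*(-568)) = 4*(-1 + 5396) = 4*5395 = 21580)
466719/353299 + H/(-293020) = 466719/353299 + 21580/(-293020) = 466719*(1/353299) + 21580*(-1/293020) = 466719/353299 - 83/1127 = 496668496/398167973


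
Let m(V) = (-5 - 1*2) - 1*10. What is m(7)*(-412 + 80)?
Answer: 5644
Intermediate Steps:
m(V) = -17 (m(V) = (-5 - 2) - 10 = -7 - 10 = -17)
m(7)*(-412 + 80) = -17*(-412 + 80) = -17*(-332) = 5644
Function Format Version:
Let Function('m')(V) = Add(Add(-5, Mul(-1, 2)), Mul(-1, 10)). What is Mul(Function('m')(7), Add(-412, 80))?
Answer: 5644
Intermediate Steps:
Function('m')(V) = -17 (Function('m')(V) = Add(Add(-5, -2), -10) = Add(-7, -10) = -17)
Mul(Function('m')(7), Add(-412, 80)) = Mul(-17, Add(-412, 80)) = Mul(-17, -332) = 5644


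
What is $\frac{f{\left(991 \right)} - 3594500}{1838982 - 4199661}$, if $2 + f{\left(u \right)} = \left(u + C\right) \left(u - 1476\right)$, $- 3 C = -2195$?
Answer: $\frac{13289986}{7082037} \approx 1.8766$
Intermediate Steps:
$C = \frac{2195}{3}$ ($C = \left(- \frac{1}{3}\right) \left(-2195\right) = \frac{2195}{3} \approx 731.67$)
$f{\left(u \right)} = -2 + \left(-1476 + u\right) \left(\frac{2195}{3} + u\right)$ ($f{\left(u \right)} = -2 + \left(u + \frac{2195}{3}\right) \left(u - 1476\right) = -2 + \left(\frac{2195}{3} + u\right) \left(-1476 + u\right) = -2 + \left(-1476 + u\right) \left(\frac{2195}{3} + u\right)$)
$\frac{f{\left(991 \right)} - 3594500}{1838982 - 4199661} = \frac{\left(-1079942 + 991^{2} - \frac{2212903}{3}\right) - 3594500}{1838982 - 4199661} = \frac{\left(-1079942 + 982081 - \frac{2212903}{3}\right) - 3594500}{1838982 - 4199661} = \frac{- \frac{2506486}{3} - 3594500}{-2360679} = \left(- \frac{13289986}{3}\right) \left(- \frac{1}{2360679}\right) = \frac{13289986}{7082037}$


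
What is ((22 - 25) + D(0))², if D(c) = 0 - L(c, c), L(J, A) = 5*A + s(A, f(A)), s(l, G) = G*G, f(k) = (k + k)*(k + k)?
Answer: 9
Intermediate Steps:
f(k) = 4*k² (f(k) = (2*k)*(2*k) = 4*k²)
s(l, G) = G²
L(J, A) = 5*A + 16*A⁴ (L(J, A) = 5*A + (4*A²)² = 5*A + 16*A⁴)
D(c) = -c*(5 + 16*c³) (D(c) = 0 - c*(5 + 16*c³) = -c*(5 + 16*c³))
((22 - 25) + D(0))² = ((22 - 25) + 0*(-5 - 16*0³))² = (-3 + 0*(-5 - 16*0))² = (-3 + 0*(-5 + 0))² = (-3 + 0*(-5))² = (-3 + 0)² = (-3)² = 9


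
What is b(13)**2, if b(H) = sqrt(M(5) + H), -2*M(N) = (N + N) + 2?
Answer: 7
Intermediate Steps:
M(N) = -1 - N (M(N) = -((N + N) + 2)/2 = -(2*N + 2)/2 = -(2 + 2*N)/2 = -1 - N)
b(H) = sqrt(-6 + H) (b(H) = sqrt((-1 - 1*5) + H) = sqrt((-1 - 5) + H) = sqrt(-6 + H))
b(13)**2 = (sqrt(-6 + 13))**2 = (sqrt(7))**2 = 7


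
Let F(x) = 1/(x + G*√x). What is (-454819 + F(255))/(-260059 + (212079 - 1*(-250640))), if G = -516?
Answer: -6049115441/2695388133 - 43*√255/1145539956525 ≈ -2.2442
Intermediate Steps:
F(x) = 1/(x - 516*√x)
(-454819 + F(255))/(-260059 + (212079 - 1*(-250640))) = (-454819 + 1/(255 - 516*√255))/(-260059 + (212079 - 1*(-250640))) = (-454819 + 1/(255 - 516*√255))/(-260059 + (212079 + 250640)) = (-454819 + 1/(255 - 516*√255))/(-260059 + 462719) = (-454819 + 1/(255 - 516*√255))/202660 = (-454819 + 1/(255 - 516*√255))*(1/202660) = -454819/202660 + 1/(202660*(255 - 516*√255))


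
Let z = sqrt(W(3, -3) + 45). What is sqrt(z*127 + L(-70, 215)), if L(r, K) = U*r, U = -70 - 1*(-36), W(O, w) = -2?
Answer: sqrt(2380 + 127*sqrt(43)) ≈ 56.682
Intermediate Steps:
U = -34 (U = -70 + 36 = -34)
L(r, K) = -34*r
z = sqrt(43) (z = sqrt(-2 + 45) = sqrt(43) ≈ 6.5574)
sqrt(z*127 + L(-70, 215)) = sqrt(sqrt(43)*127 - 34*(-70)) = sqrt(127*sqrt(43) + 2380) = sqrt(2380 + 127*sqrt(43))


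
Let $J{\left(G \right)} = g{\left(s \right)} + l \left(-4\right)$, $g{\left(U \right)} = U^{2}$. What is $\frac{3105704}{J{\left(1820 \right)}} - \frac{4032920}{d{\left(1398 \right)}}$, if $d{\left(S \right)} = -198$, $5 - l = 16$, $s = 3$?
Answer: $\frac{414337076}{5247} \approx 78967.0$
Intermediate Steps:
$l = -11$ ($l = 5 - 16 = -11$)
$J{\left(G \right)} = 53$ ($J{\left(G \right)} = 3^{2} - -44 = 9 + 44 = 53$)
$\frac{3105704}{J{\left(1820 \right)}} - \frac{4032920}{d{\left(1398 \right)}} = \frac{3105704}{53} - \frac{4032920}{-198} = 3105704 \cdot \frac{1}{53} - - \frac{2016460}{99} = \frac{3105704}{53} + \frac{2016460}{99} = \frac{414337076}{5247}$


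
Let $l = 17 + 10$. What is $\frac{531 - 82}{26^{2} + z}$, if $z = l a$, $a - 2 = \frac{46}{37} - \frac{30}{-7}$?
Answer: $\frac{116291}{227734} \approx 0.51064$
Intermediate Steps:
$l = 27$
$a = \frac{1950}{259}$ ($a = 2 + \left(\frac{46}{37} - \frac{30}{-7}\right) = 2 + \left(46 \cdot \frac{1}{37} - - \frac{30}{7}\right) = 2 + \left(\frac{46}{37} + \frac{30}{7}\right) = 2 + \frac{1432}{259} = \frac{1950}{259} \approx 7.529$)
$z = \frac{52650}{259}$ ($z = 27 \cdot \frac{1950}{259} = \frac{52650}{259} \approx 203.28$)
$\frac{531 - 82}{26^{2} + z} = \frac{531 - 82}{26^{2} + \frac{52650}{259}} = \frac{531 - 82}{676 + \frac{52650}{259}} = \frac{531 - 82}{\frac{227734}{259}} = 449 \cdot \frac{259}{227734} = \frac{116291}{227734}$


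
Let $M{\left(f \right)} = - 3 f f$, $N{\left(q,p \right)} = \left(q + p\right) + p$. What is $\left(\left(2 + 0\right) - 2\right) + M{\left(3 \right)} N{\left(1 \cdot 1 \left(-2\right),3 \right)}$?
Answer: $-108$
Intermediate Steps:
$N{\left(q,p \right)} = q + 2 p$ ($N{\left(q,p \right)} = \left(p + q\right) + p = q + 2 p$)
$M{\left(f \right)} = - 3 f^{2}$
$\left(\left(2 + 0\right) - 2\right) + M{\left(3 \right)} N{\left(1 \cdot 1 \left(-2\right),3 \right)} = \left(\left(2 + 0\right) - 2\right) + - 3 \cdot 3^{2} \left(1 \cdot 1 \left(-2\right) + 2 \cdot 3\right) = \left(2 - 2\right) + \left(-3\right) 9 \left(1 \left(-2\right) + 6\right) = 0 - 27 \left(-2 + 6\right) = 0 - 108 = -108$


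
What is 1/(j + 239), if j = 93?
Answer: 1/332 ≈ 0.0030120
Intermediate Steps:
1/(j + 239) = 1/(93 + 239) = 1/332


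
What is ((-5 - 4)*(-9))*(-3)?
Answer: -243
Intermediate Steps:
((-5 - 4)*(-9))*(-3) = -9*(-9)*(-3) = 81*(-3) = -243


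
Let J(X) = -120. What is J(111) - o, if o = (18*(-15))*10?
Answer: 2580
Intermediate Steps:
o = -2700 (o = -270*10 = -2700)
J(111) - o = -120 - 1*(-2700) = -120 + 2700 = 2580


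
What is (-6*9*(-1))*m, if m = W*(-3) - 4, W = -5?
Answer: 594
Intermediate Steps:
m = 11 (m = -5*(-3) - 4 = 15 - 4 = 11)
(-6*9*(-1))*m = (-6*9*(-1))*11 = -54*(-1)*11 = 54*11 = 594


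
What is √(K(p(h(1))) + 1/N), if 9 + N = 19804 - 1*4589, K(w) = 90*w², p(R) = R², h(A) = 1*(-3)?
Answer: √1685611573646/15206 ≈ 85.381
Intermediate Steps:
h(A) = -3
N = 15206 (N = -9 + (19804 - 1*4589) = -9 + (19804 - 4589) = -9 + 15215 = 15206)
√(K(p(h(1))) + 1/N) = √(90*((-3)²)² + 1/15206) = √(90*9² + 1/15206) = √(90*81 + 1/15206) = √(7290 + 1/15206) = √(110851741/15206) = √1685611573646/15206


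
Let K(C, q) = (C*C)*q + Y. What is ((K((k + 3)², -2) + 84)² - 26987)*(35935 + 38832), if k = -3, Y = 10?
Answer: -1357095817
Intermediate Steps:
K(C, q) = 10 + q*C² (K(C, q) = (C*C)*q + 10 = C²*q + 10 = q*C² + 10 = 10 + q*C²)
((K((k + 3)², -2) + 84)² - 26987)*(35935 + 38832) = (((10 - 2*(-3 + 3)⁴) + 84)² - 26987)*(35935 + 38832) = (((10 - 2*(0²)²) + 84)² - 26987)*74767 = (((10 - 2*0²) + 84)² - 26987)*74767 = (((10 - 2*0) + 84)² - 26987)*74767 = (((10 + 0) + 84)² - 26987)*74767 = ((10 + 84)² - 26987)*74767 = (94² - 26987)*74767 = (8836 - 26987)*74767 = -18151*74767 = -1357095817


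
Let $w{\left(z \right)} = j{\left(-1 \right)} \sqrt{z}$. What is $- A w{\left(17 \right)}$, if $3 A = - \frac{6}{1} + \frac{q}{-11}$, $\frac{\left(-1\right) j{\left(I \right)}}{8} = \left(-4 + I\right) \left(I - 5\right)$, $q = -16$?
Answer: $- \frac{4000 \sqrt{17}}{11} \approx -1499.3$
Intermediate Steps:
$j{\left(I \right)} = - 8 \left(-5 + I\right) \left(-4 + I\right)$ ($j{\left(I \right)} = - 8 \left(-4 + I\right) \left(I - 5\right) = - 8 \left(-4 + I\right) \left(-5 + I\right) = - 8 \left(-5 + I\right) \left(-4 + I\right)$)
$w{\left(z \right)} = - 240 \sqrt{z}$ ($w{\left(z \right)} = \left(-160 - 8 \left(-1\right)^{2} + 72 \left(-1\right)\right) \sqrt{z} = \left(-160 - 8 - 72\right) \sqrt{z} = - 240 \sqrt{z}$)
$A = - \frac{50}{33}$ ($A = \frac{- \frac{6}{1} - \frac{16}{-11}}{3} = \frac{\left(-6\right) 1 - - \frac{16}{11}}{3} = \frac{-6 + \frac{16}{11}}{3} = \frac{1}{3} \left(- \frac{50}{11}\right) = - \frac{50}{33} \approx -1.5152$)
$- A w{\left(17 \right)} = - \frac{\left(-50\right) \left(- 240 \sqrt{17}\right)}{33} = - \frac{4000 \sqrt{17}}{11}$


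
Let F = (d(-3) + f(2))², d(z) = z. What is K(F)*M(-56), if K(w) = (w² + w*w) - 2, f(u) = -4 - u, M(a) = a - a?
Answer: 0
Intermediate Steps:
M(a) = 0
F = 81 (F = (-3 + (-4 - 1*2))² = (-3 + (-4 - 2))² = (-3 - 6)² = (-9)² = 81)
K(w) = -2 + 2*w² (K(w) = (w² + w²) - 2 = 2*w² - 2 = -2 + 2*w²)
K(F)*M(-56) = (-2 + 2*81²)*0 = (-2 + 2*6561)*0 = (-2 + 13122)*0 = 13120*0 = 0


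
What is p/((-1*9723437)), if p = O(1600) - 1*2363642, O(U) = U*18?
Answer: 2334842/9723437 ≈ 0.24013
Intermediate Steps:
O(U) = 18*U
p = -2334842 (p = 18*1600 - 1*2363642 = 28800 - 2363642 = -2334842)
p/((-1*9723437)) = -2334842/((-1*9723437)) = -2334842/(-9723437) = -2334842*(-1/9723437) = 2334842/9723437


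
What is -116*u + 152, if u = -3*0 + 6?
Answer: -544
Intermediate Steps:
u = 6 (u = 0 + 6 = 6)
-116*u + 152 = -116*6 + 152 = -696 + 152 = -544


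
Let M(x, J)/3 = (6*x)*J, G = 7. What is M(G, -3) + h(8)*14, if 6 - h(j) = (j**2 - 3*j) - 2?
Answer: -826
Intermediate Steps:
h(j) = 8 - j**2 + 3*j (h(j) = 6 - ((j**2 - 3*j) - 2) = 6 - (-2 + j**2 - 3*j) = 6 + (2 - j**2 + 3*j) = 8 - j**2 + 3*j)
M(x, J) = 18*J*x (M(x, J) = 3*((6*x)*J) = 3*(6*J*x) = 18*J*x)
M(G, -3) + h(8)*14 = 18*(-3)*7 + (8 - 1*8**2 + 3*8)*14 = -378 + (8 - 1*64 + 24)*14 = -378 + (8 - 64 + 24)*14 = -378 - 32*14 = -378 - 448 = -826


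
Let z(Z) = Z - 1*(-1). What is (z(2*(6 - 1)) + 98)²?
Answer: 11881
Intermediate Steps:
z(Z) = 1 + Z (z(Z) = Z + 1 = 1 + Z)
(z(2*(6 - 1)) + 98)² = ((1 + 2*(6 - 1)) + 98)² = ((1 + 2*5) + 98)² = ((1 + 10) + 98)² = (11 + 98)² = 109² = 11881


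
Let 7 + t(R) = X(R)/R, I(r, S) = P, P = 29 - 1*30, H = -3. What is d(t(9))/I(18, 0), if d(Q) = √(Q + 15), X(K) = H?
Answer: -√69/3 ≈ -2.7689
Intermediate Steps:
X(K) = -3
P = -1 (P = 29 - 30 = -1)
I(r, S) = -1
t(R) = -7 - 3/R
d(Q) = √(15 + Q)
d(t(9))/I(18, 0) = √(15 + (-7 - 3/9))/(-1) = √(15 + (-7 - 3*⅑))*(-1) = √(15 + (-7 - ⅓))*(-1) = √(15 - 22/3)*(-1) = √(23/3)*(-1) = (√69/3)*(-1) = -√69/3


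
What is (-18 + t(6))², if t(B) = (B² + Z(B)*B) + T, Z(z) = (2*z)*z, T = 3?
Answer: 205209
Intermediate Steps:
Z(z) = 2*z²
t(B) = 3 + B² + 2*B³ (t(B) = (B² + (2*B²)*B) + 3 = (B² + 2*B³) + 3 = 3 + B² + 2*B³)
(-18 + t(6))² = (-18 + (3 + 6² + 2*6³))² = (-18 + (3 + 36 + 2*216))² = (-18 + (3 + 36 + 432))² = (-18 + 471)² = 453² = 205209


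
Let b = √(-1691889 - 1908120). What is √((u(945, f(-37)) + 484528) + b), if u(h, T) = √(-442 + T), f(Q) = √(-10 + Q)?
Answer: √(484528 + √(-442 + I*√47) + 3*I*√400001) ≈ 696.08 + 1.378*I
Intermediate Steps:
b = 3*I*√400001 (b = √(-3600009) = 3*I*√400001 ≈ 1897.4*I)
√((u(945, f(-37)) + 484528) + b) = √((√(-442 + √(-10 - 37)) + 484528) + 3*I*√400001) = √((√(-442 + √(-47)) + 484528) + 3*I*√400001) = √((√(-442 + I*√47) + 484528) + 3*I*√400001) = √((484528 + √(-442 + I*√47)) + 3*I*√400001) = √(484528 + √(-442 + I*√47) + 3*I*√400001)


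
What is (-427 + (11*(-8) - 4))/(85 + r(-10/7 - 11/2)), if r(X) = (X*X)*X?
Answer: 1424136/679433 ≈ 2.0961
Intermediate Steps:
r(X) = X³ (r(X) = X²*X = X³)
(-427 + (11*(-8) - 4))/(85 + r(-10/7 - 11/2)) = (-427 + (11*(-8) - 4))/(85 + (-10/7 - 11/2)³) = (-427 + (-88 - 4))/(85 + (-10*⅐ - 11*½)³) = (-427 - 92)/(85 + (-10/7 - 11/2)³) = -519/(85 + (-97/14)³) = -519/(85 - 912673/2744) = -519/(-679433/2744) = -519*(-2744/679433) = 1424136/679433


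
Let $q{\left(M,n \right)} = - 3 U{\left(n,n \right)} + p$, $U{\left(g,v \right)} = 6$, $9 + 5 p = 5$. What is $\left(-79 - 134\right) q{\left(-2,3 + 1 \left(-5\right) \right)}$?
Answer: $\frac{20022}{5} \approx 4004.4$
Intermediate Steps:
$p = - \frac{4}{5}$ ($p = - \frac{9}{5} + \frac{1}{5} \cdot 5 = - \frac{9}{5} + 1 = - \frac{4}{5} \approx -0.8$)
$q{\left(M,n \right)} = - \frac{94}{5}$ ($q{\left(M,n \right)} = \left(-3\right) 6 - \frac{4}{5} = -18 - \frac{4}{5} = - \frac{94}{5}$)
$\left(-79 - 134\right) q{\left(-2,3 + 1 \left(-5\right) \right)} = \left(-79 - 134\right) \left(- \frac{94}{5}\right) = \left(-213\right) \left(- \frac{94}{5}\right) = \frac{20022}{5}$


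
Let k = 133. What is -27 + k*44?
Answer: 5825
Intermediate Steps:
-27 + k*44 = -27 + 133*44 = -27 + 5852 = 5825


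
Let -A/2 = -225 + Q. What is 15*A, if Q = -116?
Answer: 10230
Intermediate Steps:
A = 682 (A = -2*(-225 - 116) = -2*(-341) = 682)
15*A = 15*682 = 10230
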